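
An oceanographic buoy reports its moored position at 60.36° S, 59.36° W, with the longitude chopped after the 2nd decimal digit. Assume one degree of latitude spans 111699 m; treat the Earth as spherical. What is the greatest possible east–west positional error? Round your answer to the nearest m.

Truncating at 2 decimal places can drop up to a full unit in the last place, so the longitude may be off by as much as 0.01°.
Parallels shrink by cos φ, so at 60.36° a degree of longitude is 111699 × 0.4945 ≈ 55240.6 m.
East–west error: 0.01° × 55240.6 m/° ≈ 552.406 m.

552 m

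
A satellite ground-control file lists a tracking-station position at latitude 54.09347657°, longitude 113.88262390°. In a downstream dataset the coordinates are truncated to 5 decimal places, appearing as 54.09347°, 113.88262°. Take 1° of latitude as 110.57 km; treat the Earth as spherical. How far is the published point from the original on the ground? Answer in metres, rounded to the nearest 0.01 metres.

The latitude changed by +0.00000657° and the longitude by +0.00000390°.
North–south shift: 0.00000657 × 110570 = 0.726445 m.
East–west at this latitude: 0.00000390° × 110570 × cos 54.0935° ≈ 0.00000390 × 64845.4 = 0.252897 m.
Hypotenuse of the two orthogonal shifts: √(0.726445² + 0.252897²) = 0.769207 m.

0.77 metres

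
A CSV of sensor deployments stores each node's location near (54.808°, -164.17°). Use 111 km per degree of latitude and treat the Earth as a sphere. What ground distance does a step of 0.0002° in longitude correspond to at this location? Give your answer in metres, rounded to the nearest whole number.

13 metres

0.0002° of longitude at 54.808° is 0.0002 × 111000 × cos 54.808° ≈ 0.0002 × 63971.3 = 12.7943 m.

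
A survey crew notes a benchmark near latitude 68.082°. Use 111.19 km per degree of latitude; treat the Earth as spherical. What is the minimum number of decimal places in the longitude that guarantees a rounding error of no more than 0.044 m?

At 68.082° one degree of longitude covers 111190 × cos 68.082° ≈ 111190 × 0.3733 ≈ 41504.9 m.
Rounding to N decimal places gives at most 0.5 × 10⁻ᴺ degrees of error, i.e. 0.5 × 10⁻ᴺ × 41504.9 m.
Setting 20752.5 × 10⁻ᴺ ≤ 0.044 gives 10ᴺ ≥ 4.716e+05, i.e. N ≥ 5.67.
At 5 places the error can reach 0.208 m, but 6 places keeps it to 0.0208 m.

6 decimal places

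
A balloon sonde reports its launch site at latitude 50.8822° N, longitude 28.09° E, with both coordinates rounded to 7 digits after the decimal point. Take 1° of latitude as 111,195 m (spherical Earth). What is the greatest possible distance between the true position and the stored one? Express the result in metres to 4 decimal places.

Rounding to 7 decimal places leaves each coordinate within ±5e-08° of the true value.
North–south component: 5e-08° × 111195 = 0.00555975 m.
East–west component at 50.8822°: 5e-08° × 111195 × cos 50.8822° ≈ 5e-08 × 70154.8 ≈ 0.00350774 m.
The two errors are perpendicular, so the maximum displacement is √(0.00555975² + 0.00350774²) ≈ 0.00657382 m.

0.0066 metres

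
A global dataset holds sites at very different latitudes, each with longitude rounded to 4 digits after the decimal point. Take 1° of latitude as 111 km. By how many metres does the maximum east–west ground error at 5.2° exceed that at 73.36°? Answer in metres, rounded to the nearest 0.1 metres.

Rounding to 4 decimal places leaves the longitude within ±5e-05° of the true value.
Error at 5.2° = 5e-05° × 111000 × cos 5.2° ≈ 5.55 × 0.9959 = 5.5272 m.
At 73.36°: 5e-05° × 111000 × cos 73.36° = 5e-05 × 111000 × 0.2864 ≈ 1.5893 m.
So the lower-latitude error exceeds the higher by 5.5272 − 1.5893 = 3.9379 m.

3.9 metres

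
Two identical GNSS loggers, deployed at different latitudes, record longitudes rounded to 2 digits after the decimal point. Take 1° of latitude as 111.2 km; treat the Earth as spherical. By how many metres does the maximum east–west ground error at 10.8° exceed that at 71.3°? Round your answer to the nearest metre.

368 metres

Rounding to 2 decimal places leaves the longitude within ±0.005° of the true value.
Error at 10.8° = 0.005° × 111200 × cos 10.8° ≈ 556 × 0.9823 = 546.15 m.
At 71.3°: 0.005° × 111200 × cos 71.3° = 0.005 × 111200 × 0.3206 ≈ 178.26 m.
Difference: 546.15 − 178.26 = 367.89 m.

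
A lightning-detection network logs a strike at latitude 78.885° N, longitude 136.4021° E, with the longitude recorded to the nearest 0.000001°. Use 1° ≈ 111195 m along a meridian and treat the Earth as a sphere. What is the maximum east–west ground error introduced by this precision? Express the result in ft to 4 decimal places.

0.0352 ft

Rounding to 6 decimal places leaves the longitude within ±5e-07° of the true value.
One degree of longitude at 78.885° is 111195 × cos 78.885° ≈ 111195 × 0.1928 = 21436 m.
East–west error: 5e-07° × 21436 m/° ≈ 0.010718 m.
In feet: 0.010718 m ÷ 0.3048 ≈ 0.035164 ft.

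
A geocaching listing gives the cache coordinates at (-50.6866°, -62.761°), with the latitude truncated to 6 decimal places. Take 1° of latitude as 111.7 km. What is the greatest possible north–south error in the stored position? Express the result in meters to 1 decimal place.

0.1 meters

Truncating at 6 decimal places can drop up to a full unit in the last place, so the latitude may be off by as much as 1e-06°.
North–south distance: 1e-06° × 111700 m/° = 0.1117 m.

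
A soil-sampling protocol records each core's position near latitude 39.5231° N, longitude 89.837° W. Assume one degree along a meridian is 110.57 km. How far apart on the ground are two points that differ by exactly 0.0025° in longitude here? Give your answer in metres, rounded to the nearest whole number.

213 metres

At 39.5231° a degree of longitude is 110570 × cos 39.5231° ≈ 85290.2 m, so 0.0025° corresponds to 213.225 m.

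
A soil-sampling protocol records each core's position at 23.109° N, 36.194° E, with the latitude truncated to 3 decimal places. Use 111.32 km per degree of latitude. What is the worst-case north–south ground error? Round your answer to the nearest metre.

111 metres

Truncating at 3 decimal places can drop up to a full unit in the last place, so the latitude may be off by as much as 0.001°.
So the N–S error is at most 0.001 × 111320 = 111.32 m.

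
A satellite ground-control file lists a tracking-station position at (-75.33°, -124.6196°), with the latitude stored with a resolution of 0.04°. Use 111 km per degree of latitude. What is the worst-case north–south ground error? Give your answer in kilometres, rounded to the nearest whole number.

With a 0.04° grid the true value lies within half a step, ±0.04°/2 = ±0.02°, of the stored one.
Along the meridian that is 0.02° × 111000 m/° = 2220 m.
That is 2220 m = 2.22 km.

2 kilometres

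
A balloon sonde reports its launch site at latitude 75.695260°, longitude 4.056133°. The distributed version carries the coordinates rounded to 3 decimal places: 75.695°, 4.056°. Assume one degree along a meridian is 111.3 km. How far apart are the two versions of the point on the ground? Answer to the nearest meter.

29 meters

Δlat = 75.695260 − 75.695 = +0.000260°; Δlon = 4.056133 − 4.056 = +0.000133°.
North–south shift: 0.000260 × 111300 = 28.938 m.
East–west at this latitude: 0.000133° × 111300 × cos 75.695° ≈ 0.000133 × 27500.4 = 3.65755 m.
Distance: √(28.938² + 3.65755²) ≈ 29.1682 m.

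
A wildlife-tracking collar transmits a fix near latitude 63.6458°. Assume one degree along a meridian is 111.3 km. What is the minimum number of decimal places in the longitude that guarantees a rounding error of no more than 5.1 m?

4

At 63.6458° one degree of longitude covers 111300 × cos 63.6458° ≈ 111300 × 0.4439 ≈ 49408.2 m.
Rounding to N decimal places gives at most 0.5 × 10⁻ᴺ degrees of error, i.e. 0.5 × 10⁻ᴺ × 49408.2 m.
Need 0.5 × 49408.2 × 10⁻ᴺ ≤ 5.1 → 10⁻ᴺ ≤ 2.064e-04, so N ≥ 3.69.
N = 3 would give 24.7 m (too coarse); N = 4 gives 2.47 m ≤ 5.1 m.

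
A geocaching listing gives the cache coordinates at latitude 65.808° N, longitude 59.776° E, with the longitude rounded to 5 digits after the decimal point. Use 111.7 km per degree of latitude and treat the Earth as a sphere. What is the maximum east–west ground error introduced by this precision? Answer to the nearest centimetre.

Rounding to 5 decimal places leaves the longitude within ±5e-06° of the true value.
At latitude 65.808° a degree of longitude spans 111700 m × cos 65.808° = 111700 × 0.4098 ≈ 45774.2 m.
So at most 5e-06° × 45774.2 ≈ 0.228871 m east–west.
That is 0.228871 m = 22.887 cm.

23 centimetres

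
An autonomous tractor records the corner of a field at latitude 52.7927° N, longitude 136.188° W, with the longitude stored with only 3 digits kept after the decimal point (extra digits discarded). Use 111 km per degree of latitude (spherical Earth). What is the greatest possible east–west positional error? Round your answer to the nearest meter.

67 meters

Truncating at 3 decimal places can drop up to a full unit in the last place, so the longitude may be off by as much as 0.001°.
One degree of longitude at 52.7927° is 111000 × cos 52.7927° ≈ 111000 × 0.6047 = 67121.8 m.
So at most 0.001° × 67121.8 ≈ 67.1218 m east–west.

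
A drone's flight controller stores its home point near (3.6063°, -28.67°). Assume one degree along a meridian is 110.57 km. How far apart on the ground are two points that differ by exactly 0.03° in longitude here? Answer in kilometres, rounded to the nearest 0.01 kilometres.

0.03° of longitude at 3.6063° is 0.03 × 110570 × cos 3.6063° ≈ 0.03 × 110351 = 3310.53 m.
That is 3310.53 m = 3.3105 km.

3.31 kilometres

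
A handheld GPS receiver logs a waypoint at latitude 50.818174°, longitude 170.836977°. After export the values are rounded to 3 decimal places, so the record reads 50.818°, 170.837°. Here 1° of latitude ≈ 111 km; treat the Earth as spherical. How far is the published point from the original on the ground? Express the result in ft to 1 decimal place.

Δlat = 50.818174 − 50.818 = +0.000174°; Δlon = 170.836977 − 170.837 = -0.000023°.
N–S: 0.000174° × 111000 m/° = 19.314 m.
East–west at this latitude: -0.000023° × 111000 × cos 50.818° ≈ -0.000023 × 70128.2 = -1.61295 m.
Hypotenuse of the two orthogonal shifts: √(19.314² + 1.61295²) = 19.3812 m.
In feet: 19.3812 m ÷ 0.3048 ≈ 63.587 ft.

63.6 ft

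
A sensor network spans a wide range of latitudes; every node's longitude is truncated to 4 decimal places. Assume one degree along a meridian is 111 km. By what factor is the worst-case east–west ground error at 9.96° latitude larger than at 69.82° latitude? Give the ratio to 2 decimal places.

2.86

Truncating at 4 decimal places can drop up to a full unit in the last place, so the longitude may be off by as much as 0.0001°.
Error at 9.96° = 0.0001° × 111000 × cos 9.96° ≈ 11.1 × 0.9849 = 10.933 m.
Error at 69.82° = 0.0001° × 111000 × cos 69.82° ≈ 11.1 × 0.3450 = 3.8292 m.
Ratio: 10.933 / 3.8292 = cos 9.96° / cos 69.82° ≈ 2.8551.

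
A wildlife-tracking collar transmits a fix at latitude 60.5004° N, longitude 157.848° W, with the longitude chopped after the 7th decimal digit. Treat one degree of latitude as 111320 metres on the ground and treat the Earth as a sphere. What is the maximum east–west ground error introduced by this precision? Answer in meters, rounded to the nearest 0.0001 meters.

0.0055 meters

Truncating at 7 decimal places can drop up to a full unit in the last place, so the longitude may be off by as much as 1e-07°.
One degree of longitude at 60.5004° is 111320 × cos 60.5004° ≈ 111320 × 0.4924 = 54815.9 m.
East–west error: 1e-07° × 54815.9 m/° ≈ 0.00548159 m.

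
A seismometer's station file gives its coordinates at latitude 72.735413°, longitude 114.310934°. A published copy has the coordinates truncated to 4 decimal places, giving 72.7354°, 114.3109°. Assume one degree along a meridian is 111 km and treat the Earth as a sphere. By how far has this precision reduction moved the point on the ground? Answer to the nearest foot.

6 feet

The latitude changed by +0.000013° and the longitude by +0.000034°.
N–S: 0.000013° × 111000 m/° = 1.443 m.
E–W at 72.7354°: 0.000034° × 111000 × cos 72.7354° = 0.000034 × 111000 × 0.2968 ≈ 1.12007 m.
Hypotenuse of the two orthogonal shifts: √(1.443² + 1.12007²) = 1.82669 m.
In feet: 1.82669 m ÷ 0.3048 ≈ 5.9931 ft.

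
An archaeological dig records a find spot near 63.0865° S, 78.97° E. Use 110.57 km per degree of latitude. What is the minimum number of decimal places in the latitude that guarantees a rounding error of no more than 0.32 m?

One degree of latitude covers 110570 m.
Rounding to N decimal places gives at most 0.5 × 10⁻ᴺ degrees of error, i.e. 0.5 × 10⁻ᴺ × 110570 m.
Setting 55285 × 10⁻ᴺ ≤ 0.32 gives 10ᴺ ≥ 1.728e+05, i.e. N ≥ 5.24.
N = 5 would give 0.553 m (too coarse); N = 6 gives 0.0553 m ≤ 0.32 m.

6 decimal places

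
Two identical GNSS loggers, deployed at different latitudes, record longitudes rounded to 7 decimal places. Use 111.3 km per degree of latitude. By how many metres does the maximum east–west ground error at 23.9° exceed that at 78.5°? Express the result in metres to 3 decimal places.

0.004 metres

Rounding to 7 decimal places leaves the longitude within ±5e-08° of the true value.
Error at 23.9° = 5e-08° × 111300 × cos 23.9° ≈ 0.005565 × 0.9143 = 0.0050878 m.
At 78.5°: 5e-08° × 111300 × cos 78.5° = 5e-08 × 111300 × 0.1994 ≈ 0.0011095 m.
So the lower-latitude error exceeds the higher by 0.0050878 − 0.0011095 = 0.0039783 m.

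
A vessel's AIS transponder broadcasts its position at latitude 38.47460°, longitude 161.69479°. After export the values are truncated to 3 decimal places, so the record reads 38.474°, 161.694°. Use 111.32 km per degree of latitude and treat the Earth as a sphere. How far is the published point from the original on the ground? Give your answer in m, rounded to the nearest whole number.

Δlat = 38.47460 − 38.474 = +0.00060°; Δlon = 161.69479 − 161.694 = +0.00079°.
North–south shift: 0.00060 × 111320 = 66.792 m.
East–west at this latitude: 0.00079° × 111320 × cos 38.474° ≈ 0.00079 × 87151.4 = 68.8496 m.
Hypotenuse of the two orthogonal shifts: √(66.792² + 68.8496²) = 95.9241 m.

96 m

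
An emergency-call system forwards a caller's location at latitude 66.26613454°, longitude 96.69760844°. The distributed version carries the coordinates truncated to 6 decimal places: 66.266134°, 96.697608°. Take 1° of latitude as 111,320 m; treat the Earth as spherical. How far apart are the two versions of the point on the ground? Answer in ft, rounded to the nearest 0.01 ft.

0.21 ft

Δlat = 66.26613454 − 66.266134 = +0.00000054°; Δlon = 96.69760844 − 96.697608 = +0.00000044°.
N–S: 0.00000054° × 111320 m/° = 0.0601128 m.
E–W at 66.2661°: 0.00000044° × 111320 × cos 66.2661° = 0.00000044 × 111320 × 0.4025 ≈ 0.0197142 m.
Distance: √(0.0601128² + 0.0197142²) ≈ 0.0632629 m.
In feet: 0.0632629 m ÷ 0.3048 ≈ 0.20756 ft.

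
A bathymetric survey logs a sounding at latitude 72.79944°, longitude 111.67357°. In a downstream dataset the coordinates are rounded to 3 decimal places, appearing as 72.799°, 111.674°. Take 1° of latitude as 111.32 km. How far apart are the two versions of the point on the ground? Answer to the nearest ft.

167 ft

Δlat = 72.79944 − 72.799 = +0.00044°; Δlon = 111.67357 − 111.674 = -0.00043°.
North–south shift: 0.00044 × 111320 = 48.9808 m.
E–W at 72.799°: -0.00043° × 111320 × cos 72.799° = -0.00043 × 111320 × 0.2957 ≈ -14.1556 m.
Combined displacement = (48.9808² + 14.1556²)^½ ≈ 50.9853 m.
Converting: 50.9853 m × 3.2808 ft/m ≈ 167.27 ft.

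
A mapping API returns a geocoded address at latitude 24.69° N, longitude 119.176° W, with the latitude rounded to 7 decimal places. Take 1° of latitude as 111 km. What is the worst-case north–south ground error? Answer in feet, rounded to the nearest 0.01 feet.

0.02 feet

Rounding to 7 decimal places leaves the latitude within ±5e-08° of the true value.
So the N–S error is at most 5e-08 × 111000 = 0.00555 m.
In feet: 0.00555 m ÷ 0.3048 ≈ 0.018209 ft.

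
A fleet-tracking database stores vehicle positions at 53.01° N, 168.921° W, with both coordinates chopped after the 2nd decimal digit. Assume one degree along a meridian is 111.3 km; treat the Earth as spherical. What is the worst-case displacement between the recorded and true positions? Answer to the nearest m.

Truncating at 2 decimal places can drop up to a full unit in the last place, so each coordinate may be off by as much as 0.01°.
N–S: 0.01° × 111300 m/° = 1113 m.
E–W at 53.01°: 0.01° × 111300 × cos 53.01° = 0.01 × 111300 × 0.6017 ≈ 669.665 m.
Worst case both components are at the extreme and orthogonal: √(1113² + 669.665²) ≈ 1298.93 m.

1299 m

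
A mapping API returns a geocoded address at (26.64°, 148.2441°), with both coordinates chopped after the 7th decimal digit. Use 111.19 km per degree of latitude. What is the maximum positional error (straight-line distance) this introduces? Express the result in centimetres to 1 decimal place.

1.5 centimetres

Truncating at 7 decimal places can drop up to a full unit in the last place, so each coordinate may be off by as much as 1e-07°.
Latitude error → 1e-07 × 111190 = 0.011119 m along the meridian.
E–W at 26.64°: 1e-07° × 111190 × cos 26.64° = 1e-07 × 111190 × 0.8938 ≈ 0.00993862 m.
The two errors are perpendicular, so the maximum displacement is √(0.011119² + 0.00993862²) ≈ 0.0149134 m.
That is 0.0149134 m = 1.4913 cm.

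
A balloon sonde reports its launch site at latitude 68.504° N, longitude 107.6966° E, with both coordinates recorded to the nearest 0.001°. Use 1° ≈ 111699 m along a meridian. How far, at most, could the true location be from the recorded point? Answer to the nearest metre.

Rounding to 3 decimal places leaves each coordinate within ±0.0005° of the true value.
Latitude error → 0.0005 × 111699 = 55.8495 m along the meridian.
East–west component at 68.504°: 0.0005° × 111699 × cos 68.504° ≈ 0.0005 × 40930.6 ≈ 20.4653 m.
Worst case both components are at the extreme and orthogonal: √(55.8495² + 20.4653²) ≈ 59.481 m.

59 metres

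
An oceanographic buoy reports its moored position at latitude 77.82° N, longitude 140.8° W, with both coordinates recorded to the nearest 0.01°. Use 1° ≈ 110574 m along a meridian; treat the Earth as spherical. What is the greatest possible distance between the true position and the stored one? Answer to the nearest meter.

565 meters

Rounding to 2 decimal places leaves each coordinate within ±0.005° of the true value.
Latitude error → 0.005 × 110574 = 552.87 m along the meridian.
E–W at 77.82°: 0.005° × 110574 × cos 77.82° = 0.005 × 110574 × 0.2110 ≈ 116.647 m.
Combining orthogonally: (552.87² + 116.647²)^½ ≈ 565.041 m.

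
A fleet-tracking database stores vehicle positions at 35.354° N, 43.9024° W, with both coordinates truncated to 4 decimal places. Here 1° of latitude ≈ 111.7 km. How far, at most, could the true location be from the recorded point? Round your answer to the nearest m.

14 m

Truncating at 4 decimal places can drop up to a full unit in the last place, so each coordinate may be off by as much as 0.0001°.
Latitude error → 0.0001 × 111700 = 11.17 m along the meridian.
East–west component at 35.354°: 0.0001° × 111700 × cos 35.354° ≈ 0.0001 × 91101.7 ≈ 9.11017 m.
Worst case both components are at the extreme and orthogonal: √(11.17² + 9.11017²) ≈ 14.414 m.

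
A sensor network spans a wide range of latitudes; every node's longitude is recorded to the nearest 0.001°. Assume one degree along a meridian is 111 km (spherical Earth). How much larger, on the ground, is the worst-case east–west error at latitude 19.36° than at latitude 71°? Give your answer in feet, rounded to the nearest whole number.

Rounding to 3 decimal places leaves the longitude within ±0.0005° of the true value.
Error at 19.36° = 0.0005° × 111000 × cos 19.36° ≈ 55.5 × 0.9435 = 52.362 m.
Error at 71° = 0.0005° × 111000 × cos 71° ≈ 55.5 × 0.3256 = 18.069 m.
So the lower-latitude error exceeds the higher by 52.362 − 18.069 = 34.293 m.
In feet: 34.2927 m ÷ 0.3048 ≈ 112.51 ft.

113 feet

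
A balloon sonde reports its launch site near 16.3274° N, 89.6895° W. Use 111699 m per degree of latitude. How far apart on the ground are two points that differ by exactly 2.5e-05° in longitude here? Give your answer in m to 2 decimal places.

2.68 m

2.5e-05° of longitude at 16.3274° is 2.5e-05 × 111699 × cos 16.3274° ≈ 2.5e-05 × 107194 = 2.67986 m.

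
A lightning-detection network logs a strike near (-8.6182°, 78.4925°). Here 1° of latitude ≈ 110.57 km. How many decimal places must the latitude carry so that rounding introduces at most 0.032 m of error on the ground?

7

One degree of latitude covers 110570 m.
Rounding to N decimal places gives at most 0.5 × 10⁻ᴺ degrees of error, i.e. 0.5 × 10⁻ᴺ × 110570 m.
Setting 55285 × 10⁻ᴺ ≤ 0.032 gives 10ᴺ ≥ 1.728e+06, i.e. N ≥ 6.24.
N = 6 would give 0.0553 m (too coarse); N = 7 gives 0.00553 m ≤ 0.032 m.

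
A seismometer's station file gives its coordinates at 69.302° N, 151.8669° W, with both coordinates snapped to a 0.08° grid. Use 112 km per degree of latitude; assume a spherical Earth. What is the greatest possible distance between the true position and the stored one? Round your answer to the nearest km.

5 km

With a 0.08° grid the true value lies within half a step, ±0.08°/2 = ±0.04°, of the stored one.
Latitude error → 0.04 × 112000 = 4480 m along the meridian.
East–west component at 69.302°: 0.04° × 112000 × cos 69.302° ≈ 0.04 × 39585.5 ≈ 1583.42 m.
The two errors are perpendicular, so the maximum displacement is √(4480² + 1583.42²) ≈ 4751.59 m.
That is 4751.59 m = 4.7516 km.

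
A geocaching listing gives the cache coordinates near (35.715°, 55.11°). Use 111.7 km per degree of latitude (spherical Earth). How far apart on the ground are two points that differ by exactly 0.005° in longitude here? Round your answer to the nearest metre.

453 metres

0.005° of longitude at 35.715° is 0.005 × 111700 × cos 35.715° ≈ 0.005 × 90692.7 = 453.463 m.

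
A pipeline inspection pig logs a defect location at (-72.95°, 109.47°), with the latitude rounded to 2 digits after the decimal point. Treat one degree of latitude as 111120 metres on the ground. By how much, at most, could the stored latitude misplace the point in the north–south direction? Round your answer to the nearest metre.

Rounding to 2 decimal places leaves the latitude within ±0.005° of the true value.
So the N–S error is at most 0.005 × 111120 = 555.6 m.

556 metres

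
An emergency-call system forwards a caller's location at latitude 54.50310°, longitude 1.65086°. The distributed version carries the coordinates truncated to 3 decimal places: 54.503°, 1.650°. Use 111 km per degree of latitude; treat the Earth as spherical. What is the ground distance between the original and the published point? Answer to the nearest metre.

57 metres

Δlat = 54.50310 − 54.503 = +0.00010°; Δlon = 1.65086 − 1.650 = +0.00086°.
North–south shift: 0.00010 × 111000 = 11.1 m.
E–W at 54.503°: 0.00086° × 111000 × cos 54.503° = 0.00086 × 111000 × 0.5807 ≈ 55.4298 m.
Distance: √(11.1² + 55.4298²) ≈ 56.5303 m.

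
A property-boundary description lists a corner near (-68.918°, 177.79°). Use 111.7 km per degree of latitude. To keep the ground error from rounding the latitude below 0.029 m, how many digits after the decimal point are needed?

One degree of latitude covers 111700 m.
With N decimal places the half-ulp bound is 0.5·10⁻ᴺ°, or 0.5·10⁻ᴺ × 111700 m on the ground.
Need 0.5 × 111700 × 10⁻ᴺ ≤ 0.029 → 10⁻ᴺ ≤ 5.192e-07, so N ≥ 6.28.
So 7 decimal places suffice (0.00558 m); 6 would allow up to 0.0558 m.

7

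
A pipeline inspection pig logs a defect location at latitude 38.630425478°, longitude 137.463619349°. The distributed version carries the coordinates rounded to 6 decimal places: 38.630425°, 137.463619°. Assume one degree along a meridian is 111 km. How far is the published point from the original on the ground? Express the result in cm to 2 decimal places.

6.11 cm

The latitude changed by +0.000000478° and the longitude by +0.000000349°.
North–south shift: 0.000000478 × 111000 = 0.053058 m.
E–W at 38.6304°: 0.000000349° × 111000 × cos 38.6304° = 0.000000349 × 111000 × 0.7812 ≈ 0.0302625 m.
Hypotenuse of the two orthogonal shifts: √(0.053058² + 0.0302625²) = 0.0610817 m.
That is 0.0610817 m = 6.1082 cm.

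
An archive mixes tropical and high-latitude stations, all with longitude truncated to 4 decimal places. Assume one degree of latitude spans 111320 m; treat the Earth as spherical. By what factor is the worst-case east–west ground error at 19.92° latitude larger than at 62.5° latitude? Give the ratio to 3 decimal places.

2.036

Truncating at 4 decimal places can drop up to a full unit in the last place, so the longitude may be off by as much as 0.0001°.
Error at 19.92° = 0.0001° × 111320 × cos 19.92° ≈ 11.132 × 0.9402 = 10.466 m.
Error at 62.5° = 0.0001° × 111320 × cos 62.5° ≈ 11.132 × 0.4617 = 5.1402 m.
Ratio: 10.466 / 5.1402 = cos 19.92° / cos 62.5° ≈ 2.0361.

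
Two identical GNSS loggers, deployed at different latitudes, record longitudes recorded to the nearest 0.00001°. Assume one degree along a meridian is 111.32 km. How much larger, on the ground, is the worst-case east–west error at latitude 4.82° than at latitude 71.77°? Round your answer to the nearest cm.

38 cm

Rounding to 5 decimal places leaves the longitude within ±5e-06° of the true value.
Error at 4.82° = 5e-06° × 111320 × cos 4.82° ≈ 0.5566 × 0.9965 = 0.55463 m.
Error at 71.77° = 5e-06° × 111320 × cos 71.77° ≈ 0.5566 × 0.3128 = 0.17412 m.
Difference: 0.55463 − 0.17412 = 0.38051 m.
That is 0.380509 m = 38.051 cm.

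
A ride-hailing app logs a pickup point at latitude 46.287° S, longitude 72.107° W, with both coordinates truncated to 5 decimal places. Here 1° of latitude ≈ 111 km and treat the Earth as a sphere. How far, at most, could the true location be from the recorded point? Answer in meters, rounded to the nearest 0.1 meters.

1.3 meters

Truncating at 5 decimal places can drop up to a full unit in the last place, so each coordinate may be off by as much as 1e-05°.
N–S: 1e-05° × 111000 m/° = 1.11 m.
Longitude error → 1e-05 × 111000 × cos 46.287° = 1e-05 × 111000 × 0.6910 ≈ 0.767062 m.
Worst case both components are at the extreme and orthogonal: √(1.11² + 0.767062²) ≈ 1.34925 m.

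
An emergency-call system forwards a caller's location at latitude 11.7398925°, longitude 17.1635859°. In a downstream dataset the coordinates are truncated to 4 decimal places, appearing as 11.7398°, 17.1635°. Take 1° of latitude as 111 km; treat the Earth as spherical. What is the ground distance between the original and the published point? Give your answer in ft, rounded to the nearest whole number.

46 ft

The latitude changed by +0.0000925° and the longitude by +0.0000859°.
N–S: 0.0000925° × 111000 m/° = 10.2675 m.
East–west at this latitude: 0.0000859° × 111000 × cos 11.7398° ≈ 0.0000859 × 108678 = 9.33545 m.
Distance: √(10.2675² + 9.33545²) ≈ 13.877 m.
In feet: 13.877 m ÷ 0.3048 ≈ 45.528 ft.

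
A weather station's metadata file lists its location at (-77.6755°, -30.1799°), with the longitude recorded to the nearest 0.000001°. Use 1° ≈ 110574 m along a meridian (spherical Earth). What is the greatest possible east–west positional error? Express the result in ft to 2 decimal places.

0.04 ft

Rounding to 6 decimal places leaves the longitude within ±5e-07° of the true value.
Parallels shrink by cos φ, so at 77.6755° a degree of longitude is 110574 × 0.2134 ≈ 23601.8 m.
East–west error: 5e-07° × 23601.8 m/° ≈ 0.0118009 m.
Converting: 0.0118009 m × 3.2808 ft/m ≈ 0.038717 ft.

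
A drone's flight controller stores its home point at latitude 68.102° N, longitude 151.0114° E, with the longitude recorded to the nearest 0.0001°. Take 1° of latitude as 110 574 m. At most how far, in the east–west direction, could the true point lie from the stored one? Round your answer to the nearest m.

Rounding to 4 decimal places leaves the longitude within ±5e-05° of the true value.
One degree of longitude at 68.102° is 110574 × cos 68.102° ≈ 110574 × 0.3730 = 41239.2 m.
Maximum E–W displacement: 5e-05 × 41239.2 = 2.06196 m.

2 m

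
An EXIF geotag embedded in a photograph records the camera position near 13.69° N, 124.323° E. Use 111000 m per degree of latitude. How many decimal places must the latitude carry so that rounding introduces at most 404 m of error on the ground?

One degree of latitude covers 111000 m.
N decimal places → at most half a unit in the last place, 0.5 × 10⁻ᴺ° = 111000/2 × 10⁻ᴺ m.
Need 0.5 × 111000 × 10⁻ᴺ ≤ 404 → 10⁻ᴺ ≤ 7.279e-03, so N ≥ 2.14.
So 3 decimal places suffice (55.5 m); 2 would allow up to 555 m.

3 decimal places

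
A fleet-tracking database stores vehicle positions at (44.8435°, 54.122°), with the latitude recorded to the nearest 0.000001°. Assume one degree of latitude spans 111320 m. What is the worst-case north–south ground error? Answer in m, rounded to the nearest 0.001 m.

Rounding to 6 decimal places leaves the latitude within ±5e-07° of the true value.
Along the meridian that is 5e-07° × 111320 m/° = 0.05566 m.

0.056 m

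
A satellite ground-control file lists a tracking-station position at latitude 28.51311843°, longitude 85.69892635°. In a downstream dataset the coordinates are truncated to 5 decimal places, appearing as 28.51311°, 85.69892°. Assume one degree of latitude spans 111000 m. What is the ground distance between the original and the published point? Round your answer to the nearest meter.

The latitude changed by +0.00000843° and the longitude by +0.00000635°.
North–south shift: 0.00000843 × 111000 = 0.93573 m.
East–west at this latitude: 0.00000635° × 111000 × cos 28.5131° ≈ 0.00000635 × 97536.6 = 0.619357 m.
Hypotenuse of the two orthogonal shifts: √(0.93573² + 0.619357²) = 1.12214 m.

1 meters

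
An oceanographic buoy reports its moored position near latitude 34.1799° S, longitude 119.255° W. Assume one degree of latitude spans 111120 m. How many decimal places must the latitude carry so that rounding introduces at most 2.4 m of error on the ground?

One degree of latitude covers 111120 m.
N decimal places → at most half a unit in the last place, 0.5 × 10⁻ᴺ° = 111120/2 × 10⁻ᴺ m.
Setting 55560 × 10⁻ᴺ ≤ 2.4 gives 10ᴺ ≥ 2.315e+04, i.e. N ≥ 4.36.
So 5 decimal places suffice (0.556 m); 4 would allow up to 5.56 m.

5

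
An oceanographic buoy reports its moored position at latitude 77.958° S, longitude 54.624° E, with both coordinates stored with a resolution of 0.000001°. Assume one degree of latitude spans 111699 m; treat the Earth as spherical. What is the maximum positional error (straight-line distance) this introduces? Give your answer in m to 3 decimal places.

With a 0.000001° grid the true value lies within half a step, ±0.000001°/2 = ±5e-07°, of the stored one.
Latitude error → 5e-07 × 111699 = 0.0558495 m along the meridian.
E–W at 77.958°: 5e-07° × 111699 × cos 77.958° = 5e-07 × 111699 × 0.2086 ≈ 0.0116518 m.
Combining orthogonally: (0.0558495² + 0.0116518²)^½ ≈ 0.057052 m.

0.057 m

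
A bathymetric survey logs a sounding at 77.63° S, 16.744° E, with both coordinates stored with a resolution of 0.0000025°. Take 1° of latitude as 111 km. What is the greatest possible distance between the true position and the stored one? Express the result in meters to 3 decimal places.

0.142 meters

With a 0.0000025° grid the true value lies within half a step, ±0.0000025°/2 = ±1.25e-06°, of the stored one.
North–south component: 1.25e-06° × 111000 = 0.13875 m.
E–W at 77.63°: 1.25e-06° × 111000 × cos 77.63° = 1.25e-06 × 111000 × 0.2142 ≈ 0.0297236 m.
Combining orthogonally: (0.13875² + 0.0297236²)^½ ≈ 0.141898 m.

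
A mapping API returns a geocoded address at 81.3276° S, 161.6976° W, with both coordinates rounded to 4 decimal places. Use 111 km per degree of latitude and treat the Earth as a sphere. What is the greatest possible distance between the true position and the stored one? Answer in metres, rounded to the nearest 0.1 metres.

Rounding to 4 decimal places leaves each coordinate within ±5e-05° of the true value.
N–S: 5e-05° × 111000 m/° = 5.55 m.
E–W at 81.3276°: 5e-05° × 111000 × cos 81.3276° = 5e-05 × 111000 × 0.1508 ≈ 0.836855 m.
Worst case both components are at the extreme and orthogonal: √(5.55² + 0.836855²) ≈ 5.61274 m.

5.6 metres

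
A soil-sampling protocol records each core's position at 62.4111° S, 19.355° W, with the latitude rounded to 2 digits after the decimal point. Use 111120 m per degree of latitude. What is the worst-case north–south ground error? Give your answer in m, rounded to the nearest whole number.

556 m

Rounding to 2 decimal places leaves the latitude within ±0.005° of the true value.
Along the meridian that is 0.005° × 111120 m/° = 555.6 m.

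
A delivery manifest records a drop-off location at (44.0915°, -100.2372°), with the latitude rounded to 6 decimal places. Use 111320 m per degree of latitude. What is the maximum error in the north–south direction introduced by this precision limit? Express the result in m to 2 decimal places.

Rounding to 6 decimal places leaves the latitude within ±5e-07° of the true value.
So the N–S error is at most 5e-07 × 111320 = 0.05566 m.

0.06 m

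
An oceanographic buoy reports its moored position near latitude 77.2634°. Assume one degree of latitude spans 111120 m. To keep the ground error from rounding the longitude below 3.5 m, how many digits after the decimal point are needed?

At 77.2634° one degree of longitude covers 111120 × cos 77.2634° ≈ 111120 × 0.2205 ≈ 24498.6 m.
With N decimal places the half-ulp bound is 0.5·10⁻ᴺ°, or 0.5·10⁻ᴺ × 24498.6 m on the ground.
Need 0.5 × 24498.6 × 10⁻ᴺ ≤ 3.5 → 10⁻ᴺ ≤ 2.857e-04, so N ≥ 3.54.
N = 3 would give 12.2 m (too coarse); N = 4 gives 1.22 m ≤ 3.5 m.

4 decimal places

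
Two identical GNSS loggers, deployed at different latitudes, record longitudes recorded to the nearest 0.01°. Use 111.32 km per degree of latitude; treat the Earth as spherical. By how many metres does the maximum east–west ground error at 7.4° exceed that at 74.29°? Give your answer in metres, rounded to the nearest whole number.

401 metres

Rounding to 2 decimal places leaves the longitude within ±0.005° of the true value.
At 7.4°: 0.005° × 111320 × cos 7.4° = 0.005 × 111320 × 0.9917 ≈ 551.96 m.
At 74.29°: 0.005° × 111320 × cos 74.29° = 0.005 × 111320 × 0.2708 ≈ 150.71 m.
So the lower-latitude error exceeds the higher by 551.96 − 150.71 = 401.25 m.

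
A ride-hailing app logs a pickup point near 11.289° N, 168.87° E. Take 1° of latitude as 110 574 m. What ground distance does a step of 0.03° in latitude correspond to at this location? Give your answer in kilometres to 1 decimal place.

3.3 kilometres

0.03° × 110574 m/° = 3317.22 m.
That is 3317.22 m = 3.3172 km.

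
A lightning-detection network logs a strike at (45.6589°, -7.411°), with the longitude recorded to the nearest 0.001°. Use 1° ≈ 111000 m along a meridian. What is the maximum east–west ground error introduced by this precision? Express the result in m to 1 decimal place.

Rounding to 3 decimal places leaves the longitude within ±0.0005° of the true value.
One degree of longitude at 45.6589° is 111000 × cos 45.6589° ≈ 111000 × 0.6989 = 77581.1 m.
East–west error: 0.0005° × 77581.1 m/° ≈ 38.7905 m.

38.8 m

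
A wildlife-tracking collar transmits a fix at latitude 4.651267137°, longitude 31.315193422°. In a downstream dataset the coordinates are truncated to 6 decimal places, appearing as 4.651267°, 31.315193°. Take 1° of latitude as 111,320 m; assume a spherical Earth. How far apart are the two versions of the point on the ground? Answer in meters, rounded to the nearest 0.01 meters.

The latitude changed by +0.000000137° and the longitude by +0.000000422°.
North–south shift: 0.000000137 × 111320 = 0.0152508 m.
East–west at this latitude: 0.000000422° × 111320 × cos 4.65127° ≈ 0.000000422 × 110953 = 0.0468223 m.
Distance: √(0.0152508² + 0.0468223²) ≈ 0.0492435 m.

0.05 meters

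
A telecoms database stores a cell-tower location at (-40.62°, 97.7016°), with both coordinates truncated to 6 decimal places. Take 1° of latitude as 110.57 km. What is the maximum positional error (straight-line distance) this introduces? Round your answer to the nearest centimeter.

14 centimeters

Truncating at 6 decimal places can drop up to a full unit in the last place, so each coordinate may be off by as much as 1e-06°.
N–S: 1e-06° × 110570 m/° = 0.11057 m.
East–west component at 40.62°: 1e-06° × 110570 × cos 40.62° ≈ 1e-06 × 83927.5 ≈ 0.0839275 m.
Combining orthogonally: (0.11057² + 0.0839275²)^½ ≈ 0.138815 m.
That is 0.138815 m = 13.881 cm.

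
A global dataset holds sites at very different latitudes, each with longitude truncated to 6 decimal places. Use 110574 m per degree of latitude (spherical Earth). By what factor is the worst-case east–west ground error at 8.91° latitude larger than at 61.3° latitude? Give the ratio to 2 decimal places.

2.06

Truncating at 6 decimal places can drop up to a full unit in the last place, so the longitude may be off by as much as 1e-06°.
Error at 8.91° = 1e-06° × 110574 × cos 8.91° ≈ 0.11057 × 0.9879 = 0.10924 m.
At 61.3°: 1e-06° × 110574 × cos 61.3° = 1e-06 × 110574 × 0.4802 ≈ 0.0531 m.
The ratio reduces to cos 8.91° / cos 61.3° = 0.9879/0.4802 ≈ 2.0572.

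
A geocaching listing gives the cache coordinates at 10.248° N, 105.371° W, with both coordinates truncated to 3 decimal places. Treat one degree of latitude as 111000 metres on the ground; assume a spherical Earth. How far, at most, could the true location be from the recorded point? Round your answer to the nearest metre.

Truncating at 3 decimal places can drop up to a full unit in the last place, so each coordinate may be off by as much as 0.001°.
N–S: 0.001° × 111000 m/° = 111 m.
Longitude error → 0.001 × 111000 × cos 10.248° = 0.001 × 111000 × 0.9840 ≈ 109.229 m.
Worst case both components are at the extreme and orthogonal: √(111² + 109.229²) ≈ 155.731 m.

156 metres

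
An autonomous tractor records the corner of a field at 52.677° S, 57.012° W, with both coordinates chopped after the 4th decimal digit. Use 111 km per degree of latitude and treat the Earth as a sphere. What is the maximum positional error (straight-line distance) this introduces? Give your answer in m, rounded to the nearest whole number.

13 m

Truncating at 4 decimal places can drop up to a full unit in the last place, so each coordinate may be off by as much as 0.0001°.
Latitude error → 0.0001 × 111000 = 11.1 m along the meridian.
East–west component at 52.677°: 0.0001° × 111000 × cos 52.677° ≈ 0.0001 × 67300.2 ≈ 6.73002 m.
The two errors are perpendicular, so the maximum displacement is √(11.1² + 6.73002²) ≈ 12.9809 m.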